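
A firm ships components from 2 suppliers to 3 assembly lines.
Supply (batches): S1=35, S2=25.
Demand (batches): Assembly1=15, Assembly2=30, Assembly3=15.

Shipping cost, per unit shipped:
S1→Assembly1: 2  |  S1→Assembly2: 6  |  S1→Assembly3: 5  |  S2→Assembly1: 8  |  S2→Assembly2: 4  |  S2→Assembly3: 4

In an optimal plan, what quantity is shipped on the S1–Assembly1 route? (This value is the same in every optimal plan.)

15

The minimum-cost plan:
  S1→Assembly1: 15 × 2 = 30
  S1→Assembly2: 5 × 6 = 30
  S1→Assembly3: 15 × 5 = 75
  S2→Assembly2: 25 × 4 = 100
Total cost = 235.
So S1→Assembly1 carries 15 batches.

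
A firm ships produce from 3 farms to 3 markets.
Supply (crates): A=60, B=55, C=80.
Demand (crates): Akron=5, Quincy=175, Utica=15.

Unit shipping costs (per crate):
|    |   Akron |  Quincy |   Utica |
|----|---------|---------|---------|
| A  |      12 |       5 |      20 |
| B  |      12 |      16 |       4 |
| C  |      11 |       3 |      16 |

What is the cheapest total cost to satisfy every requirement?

1220

An optimal shipping plan:
  A->Quincy: 60 × 5 = 300
  B->Akron: 5 × 12 = 60
  B->Quincy: 35 × 16 = 560
  B->Utica: 15 × 4 = 60
  C->Quincy: 80 × 3 = 240
Total = 300 + 60 + 560 + 60 + 240 = 1220.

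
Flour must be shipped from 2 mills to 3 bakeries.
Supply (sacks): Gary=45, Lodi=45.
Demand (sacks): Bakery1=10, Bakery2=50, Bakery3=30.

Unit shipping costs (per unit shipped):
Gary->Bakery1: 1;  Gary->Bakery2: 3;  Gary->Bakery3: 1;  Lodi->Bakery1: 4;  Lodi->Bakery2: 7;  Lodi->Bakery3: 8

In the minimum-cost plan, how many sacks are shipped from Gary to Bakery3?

30

Solving gives:
  Gary–Bakery2: 15 × 3 = 45
  Gary–Bakery3: 30 × 1 = 30
  Lodi–Bakery1: 10 × 4 = 40
  Lodi–Bakery2: 35 × 7 = 245
Total cost = 360.
So Gary→Bakery3 carries 30 sacks.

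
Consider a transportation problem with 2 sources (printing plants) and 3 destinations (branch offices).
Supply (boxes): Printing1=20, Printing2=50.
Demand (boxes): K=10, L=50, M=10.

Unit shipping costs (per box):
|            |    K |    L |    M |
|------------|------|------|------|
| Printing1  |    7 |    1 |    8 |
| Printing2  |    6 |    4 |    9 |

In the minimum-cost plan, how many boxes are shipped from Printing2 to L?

Optimal shipments:
  Printing1–L: 20 × 1 = 20
  Printing2–K: 10 × 6 = 60
  Printing2–L: 30 × 4 = 120
  Printing2–M: 10 × 9 = 90
Total cost = 290.
So Printing2→L carries 30 boxes.

30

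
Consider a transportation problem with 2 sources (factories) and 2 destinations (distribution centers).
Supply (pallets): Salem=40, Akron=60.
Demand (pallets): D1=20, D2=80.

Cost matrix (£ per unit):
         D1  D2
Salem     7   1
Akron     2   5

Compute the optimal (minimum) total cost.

280

Optimal allocation:
  Salem–D2: 40 × £1 = £40
  Akron–D1: 20 × £2 = £40
  Akron–D2: 40 × £5 = £200
Total = 40 + 40 + 200 = £280.
(Supply check: Salem ships 40; Akron ships 60.)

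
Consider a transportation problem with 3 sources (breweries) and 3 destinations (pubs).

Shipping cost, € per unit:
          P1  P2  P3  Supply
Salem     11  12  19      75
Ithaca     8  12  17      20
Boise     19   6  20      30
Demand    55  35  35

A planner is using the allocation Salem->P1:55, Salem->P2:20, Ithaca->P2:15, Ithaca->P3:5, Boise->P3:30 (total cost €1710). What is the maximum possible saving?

Current plan cost = 55·11 + 20·12 + 15·12 + 5·17 + 30·20 = €1710.
Optimal plan:
  Salem→P1: 35 kegs
  Salem→P2: 5 kegs
  Salem→P3: 35 kegs
  Ithaca→P1: 20 kegs
  Boise→P2: 30 kegs
Optimal cost = €1450.
Saving = 1710 − 1450 = €260.

260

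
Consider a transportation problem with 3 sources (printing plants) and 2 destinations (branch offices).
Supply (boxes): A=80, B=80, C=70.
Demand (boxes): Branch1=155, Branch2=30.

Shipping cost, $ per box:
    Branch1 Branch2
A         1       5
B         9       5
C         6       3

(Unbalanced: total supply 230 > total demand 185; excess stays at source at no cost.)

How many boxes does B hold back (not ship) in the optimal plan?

45

Minimum-cost shipments:
  A to Branch1: 80 boxes
  B to Branch1: 5 boxes
  B to Branch2: 30 boxes
  C to Branch1: 70 boxes
Total cost = $695.
B ships 35 of its 80, leaving 45.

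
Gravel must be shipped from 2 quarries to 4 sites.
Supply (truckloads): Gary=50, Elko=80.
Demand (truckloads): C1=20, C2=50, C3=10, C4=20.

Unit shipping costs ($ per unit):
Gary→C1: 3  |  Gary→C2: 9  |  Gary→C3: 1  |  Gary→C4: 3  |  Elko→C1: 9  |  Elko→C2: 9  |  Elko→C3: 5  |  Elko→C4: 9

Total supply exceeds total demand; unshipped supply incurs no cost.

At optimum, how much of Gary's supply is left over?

0

An optimal plan:
  Gary->C1: 20 × $3 = $60
  Gary->C3: 10 × $1 = $10
  Gary->C4: 20 × $3 = $60
  Elko->C2: 50 × $9 = $450
Total cost = $580.
Gary ships 50 of its 50, leaving 0.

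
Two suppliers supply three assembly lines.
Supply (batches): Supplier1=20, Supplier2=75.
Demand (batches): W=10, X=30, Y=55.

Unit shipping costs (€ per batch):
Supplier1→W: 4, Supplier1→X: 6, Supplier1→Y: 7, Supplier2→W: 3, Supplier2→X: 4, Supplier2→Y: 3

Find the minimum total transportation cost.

345

An optimal shipping plan:
  Supplier1–W: 10 × €4 = €40
  Supplier1–X: 10 × €6 = €60
  Supplier2–X: 20 × €4 = €80
  Supplier2–Y: 55 × €3 = €165
Total = 40 + 60 + 80 + 165 = €345.
(Supply check: Supplier1 ships 20; Supplier2 ships 75.)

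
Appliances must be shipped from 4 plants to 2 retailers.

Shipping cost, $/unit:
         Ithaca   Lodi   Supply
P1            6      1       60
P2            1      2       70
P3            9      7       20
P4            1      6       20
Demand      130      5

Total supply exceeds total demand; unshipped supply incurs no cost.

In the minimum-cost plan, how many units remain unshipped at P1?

An optimal plan:
  P1->Ithaca: 40 × $6 = $240
  P1->Lodi: 5 × $1 = $5
  P2->Ithaca: 70 × $1 = $70
  P4->Ithaca: 20 × $1 = $20
Total cost = $335.
P1 ships 45 of its 60, leaving 15.

15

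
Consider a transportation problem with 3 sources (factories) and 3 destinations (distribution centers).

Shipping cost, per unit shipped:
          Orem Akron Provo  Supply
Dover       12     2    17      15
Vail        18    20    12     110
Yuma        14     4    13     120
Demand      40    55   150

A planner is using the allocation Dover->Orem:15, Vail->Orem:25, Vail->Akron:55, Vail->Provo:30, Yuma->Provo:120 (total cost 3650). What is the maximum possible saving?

Current plan cost = 15·12 + 25·18 + 55·20 + 30·12 + 120·13 = 3650.
Optimal plan:
  Dover->Akron: 15 × 2 = 30
  Vail->Provo: 110 × 12 = 1320
  Yuma->Orem: 40 × 14 = 560
  Yuma->Akron: 40 × 4 = 160
  Yuma->Provo: 40 × 13 = 520
Optimal cost = 2590.
Saving = 3650 − 2590 = 1060.

1060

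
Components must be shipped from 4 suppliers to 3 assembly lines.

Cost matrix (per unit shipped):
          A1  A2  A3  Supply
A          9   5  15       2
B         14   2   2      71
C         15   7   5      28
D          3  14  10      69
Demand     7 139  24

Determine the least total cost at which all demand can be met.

An optimal shipping plan:
  A to A2: 2 × 5 = 10
  B to A2: 71 × 2 = 142
  C to A2: 28 × 7 = 196
  D to A1: 7 × 3 = 21
  D to A2: 38 × 14 = 532
  D to A3: 24 × 10 = 240
Total = 10 + 142 + 196 + 21 + 532 + 240 = 1141.

1141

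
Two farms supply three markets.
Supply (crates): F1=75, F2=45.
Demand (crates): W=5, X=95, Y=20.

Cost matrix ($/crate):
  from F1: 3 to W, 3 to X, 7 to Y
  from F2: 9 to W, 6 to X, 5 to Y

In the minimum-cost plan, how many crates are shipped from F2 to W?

The minimum-cost plan:
  F1→W: 5 × $3 = $15
  F1→X: 70 × $3 = $210
  F2→X: 25 × $6 = $150
  F2→Y: 20 × $5 = $100
Total cost = $475.
The route F2→W is not used.

0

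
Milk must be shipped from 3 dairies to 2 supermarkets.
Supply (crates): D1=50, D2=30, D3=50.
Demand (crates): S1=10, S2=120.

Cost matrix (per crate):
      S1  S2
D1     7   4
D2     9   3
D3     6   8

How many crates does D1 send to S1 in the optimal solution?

0

Optimal shipments:
  D1 to S2: 50 × 4 = 200
  D2 to S2: 30 × 3 = 90
  D3 to S1: 10 × 6 = 60
  D3 to S2: 40 × 8 = 320
Total cost = 670.
The route D1→S1 is not used.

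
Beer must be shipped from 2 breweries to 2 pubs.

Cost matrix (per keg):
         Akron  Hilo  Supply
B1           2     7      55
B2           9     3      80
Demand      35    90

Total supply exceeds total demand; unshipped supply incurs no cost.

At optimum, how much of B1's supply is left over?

Minimum-cost shipments:
  B1–Akron: 35 × 2 = 70
  B1–Hilo: 10 × 7 = 70
  B2–Hilo: 80 × 3 = 240
Total cost = 380.
B1 ships 45 of its 55, leaving 10.

10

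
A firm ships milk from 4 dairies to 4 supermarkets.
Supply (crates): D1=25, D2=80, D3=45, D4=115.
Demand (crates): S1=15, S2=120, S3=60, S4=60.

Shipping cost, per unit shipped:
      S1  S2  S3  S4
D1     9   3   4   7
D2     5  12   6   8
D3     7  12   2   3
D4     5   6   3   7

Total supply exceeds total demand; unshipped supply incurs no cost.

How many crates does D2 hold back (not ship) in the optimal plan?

10

Minimum-cost shipments:
  D1–S2: 25 × 3 = 75
  D2–S1: 15 × 5 = 75
  D2–S3: 40 × 6 = 240
  D2–S4: 15 × 8 = 120
  D3–S4: 45 × 3 = 135
  D4–S2: 95 × 6 = 570
  D4–S3: 20 × 3 = 60
Total cost = 1275.
D2 ships 70 of its 80, leaving 10.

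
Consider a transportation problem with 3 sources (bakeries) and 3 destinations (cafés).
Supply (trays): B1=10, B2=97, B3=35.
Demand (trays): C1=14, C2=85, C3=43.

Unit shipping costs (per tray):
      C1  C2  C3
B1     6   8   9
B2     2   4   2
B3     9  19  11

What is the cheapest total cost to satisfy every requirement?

781

An optimal shipping plan:
  B1→C2: 10 × 8 = 80
  B2→C2: 75 × 4 = 300
  B2→C3: 22 × 2 = 44
  B3→C1: 14 × 9 = 126
  B3→C3: 21 × 11 = 231
Total = 80 + 300 + 44 + 126 + 231 = 781.
(Supply check: B1 ships 10; B2 ships 97; B3 ships 35.)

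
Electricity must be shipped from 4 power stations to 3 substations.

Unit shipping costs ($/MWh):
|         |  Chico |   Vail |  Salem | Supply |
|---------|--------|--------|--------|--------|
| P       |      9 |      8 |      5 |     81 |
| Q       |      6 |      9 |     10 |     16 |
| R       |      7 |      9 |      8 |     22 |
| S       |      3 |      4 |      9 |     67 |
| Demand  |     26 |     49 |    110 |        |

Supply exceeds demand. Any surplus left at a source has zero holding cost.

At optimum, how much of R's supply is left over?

An optimal plan:
  P->Salem: 81 × $5 = $405
  Q->Chico: 8 × $6 = $48
  Q->Salem: 7 × $10 = $70
  R->Salem: 22 × $8 = $176
  S->Chico: 18 × $3 = $54
  S->Vail: 49 × $4 = $196
Total cost = $949.
R ships 22 of its 22, leaving 0.

0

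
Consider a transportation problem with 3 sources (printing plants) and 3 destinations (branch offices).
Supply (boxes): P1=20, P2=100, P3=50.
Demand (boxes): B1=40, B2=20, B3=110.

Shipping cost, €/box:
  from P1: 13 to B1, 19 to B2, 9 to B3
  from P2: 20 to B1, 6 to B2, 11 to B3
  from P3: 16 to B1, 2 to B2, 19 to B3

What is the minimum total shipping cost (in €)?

1840

One minimum-cost allocation:
  P1–B1: 10 boxes
  P1–B3: 10 boxes
  P2–B3: 100 boxes
  P3–B1: 30 boxes
  P3–B2: 20 boxes
Total cost = €1840.
(Supply check: P1 ships 20; P2 ships 100; P3 ships 50.)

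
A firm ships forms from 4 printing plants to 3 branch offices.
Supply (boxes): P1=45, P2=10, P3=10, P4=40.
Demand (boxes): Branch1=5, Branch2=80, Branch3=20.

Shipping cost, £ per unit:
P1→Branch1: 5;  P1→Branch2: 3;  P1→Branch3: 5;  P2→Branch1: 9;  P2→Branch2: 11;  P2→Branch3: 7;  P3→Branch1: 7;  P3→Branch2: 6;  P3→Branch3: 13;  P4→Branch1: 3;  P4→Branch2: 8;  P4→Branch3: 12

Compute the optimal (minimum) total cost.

580

A cheapest plan:
  P1->Branch2: 35 × £3 = £105
  P1->Branch3: 10 × £5 = £50
  P2->Branch3: 10 × £7 = £70
  P3->Branch2: 10 × £6 = £60
  P4->Branch1: 5 × £3 = £15
  P4->Branch2: 35 × £8 = £280
Total = 105 + 50 + 70 + 60 + 15 + 280 = £580.
(Supply check: P1 ships 45; P2 ships 10; P3 ships 10; P4 ships 40.)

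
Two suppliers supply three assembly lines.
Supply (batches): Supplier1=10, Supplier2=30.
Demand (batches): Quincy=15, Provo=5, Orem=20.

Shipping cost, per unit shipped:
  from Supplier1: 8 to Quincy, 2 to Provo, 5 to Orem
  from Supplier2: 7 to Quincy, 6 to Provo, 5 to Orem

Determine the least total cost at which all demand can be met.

215

A cheapest plan:
  Supplier1->Provo: 5 batches
  Supplier1->Orem: 5 batches
  Supplier2->Quincy: 15 batches
  Supplier2->Orem: 15 batches
Total cost = 215.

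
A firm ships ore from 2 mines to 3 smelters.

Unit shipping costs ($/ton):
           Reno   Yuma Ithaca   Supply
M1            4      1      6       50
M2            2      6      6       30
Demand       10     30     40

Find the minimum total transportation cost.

A cheapest plan:
  M1 to Yuma: 30 × $1 = $30
  M1 to Ithaca: 20 × $6 = $120
  M2 to Reno: 10 × $2 = $20
  M2 to Ithaca: 20 × $6 = $120
Total = 30 + 120 + 20 + 120 = $290.

290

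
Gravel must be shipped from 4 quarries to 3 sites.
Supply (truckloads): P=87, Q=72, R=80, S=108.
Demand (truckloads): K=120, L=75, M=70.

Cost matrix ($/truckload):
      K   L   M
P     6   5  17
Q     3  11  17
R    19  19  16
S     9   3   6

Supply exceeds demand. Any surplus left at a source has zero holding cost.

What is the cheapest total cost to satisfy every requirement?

1223

A cheapest plan:
  P–K: 48 × $6 = $288
  P–L: 37 × $5 = $185
  Q–K: 72 × $3 = $216
  S–L: 38 × $3 = $114
  S–M: 70 × $6 = $420
Total = 288 + 185 + 216 + 114 + 420 = $1223.
(Supply check: P ships 85; Q ships 72; R ships 0; S ships 108.)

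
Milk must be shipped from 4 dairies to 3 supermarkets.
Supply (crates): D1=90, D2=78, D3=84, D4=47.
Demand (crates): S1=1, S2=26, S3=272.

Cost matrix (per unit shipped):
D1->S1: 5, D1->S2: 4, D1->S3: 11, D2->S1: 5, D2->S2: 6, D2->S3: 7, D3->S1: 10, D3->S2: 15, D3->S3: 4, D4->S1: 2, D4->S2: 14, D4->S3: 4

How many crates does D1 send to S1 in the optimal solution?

The minimum-cost plan:
  D1->S1: 1 × 5 = 5
  D1->S2: 26 × 4 = 104
  D1->S3: 63 × 11 = 693
  D2->S3: 78 × 7 = 546
  D3->S3: 84 × 4 = 336
  D4->S3: 47 × 4 = 188
Total cost = 1872.
So D1→S1 carries 1 crates.

1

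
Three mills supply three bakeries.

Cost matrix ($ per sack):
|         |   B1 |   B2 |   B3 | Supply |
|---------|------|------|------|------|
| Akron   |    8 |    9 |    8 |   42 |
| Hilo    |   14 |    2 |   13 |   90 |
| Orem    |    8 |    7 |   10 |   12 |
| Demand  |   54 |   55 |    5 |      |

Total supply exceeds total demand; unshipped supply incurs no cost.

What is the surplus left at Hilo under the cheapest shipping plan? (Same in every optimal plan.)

30

Minimum-cost shipments:
  Akron to B1: 42 sacks
  Hilo to B2: 55 sacks
  Hilo to B3: 5 sacks
  Orem to B1: 12 sacks
Total cost = $607.
Hilo ships 60 of its 90, leaving 30.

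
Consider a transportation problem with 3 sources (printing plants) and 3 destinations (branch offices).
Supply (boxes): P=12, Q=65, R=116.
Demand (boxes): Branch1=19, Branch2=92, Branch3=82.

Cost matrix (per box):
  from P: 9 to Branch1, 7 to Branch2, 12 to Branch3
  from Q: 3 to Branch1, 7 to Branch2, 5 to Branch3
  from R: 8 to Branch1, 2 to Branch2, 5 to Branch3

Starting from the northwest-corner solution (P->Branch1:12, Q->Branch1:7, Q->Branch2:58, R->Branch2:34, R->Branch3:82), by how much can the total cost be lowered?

Current plan cost = 12·9 + 7·3 + 58·7 + 34·2 + 82·5 = 1013.
Optimal plan:
  P→Branch2: 12 × 7 = 84
  Q→Branch1: 19 × 3 = 57
  Q→Branch3: 46 × 5 = 230
  R→Branch2: 80 × 2 = 160
  R→Branch3: 36 × 5 = 180
Optimal cost = 711.
Saving = 1013 − 711 = 302.

302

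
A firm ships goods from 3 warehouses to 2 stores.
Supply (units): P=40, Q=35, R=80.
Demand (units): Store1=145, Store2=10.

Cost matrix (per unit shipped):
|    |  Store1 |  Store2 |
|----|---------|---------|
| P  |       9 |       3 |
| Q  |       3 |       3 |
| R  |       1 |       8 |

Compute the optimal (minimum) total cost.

Optimal allocation:
  P->Store1: 30 units
  P->Store2: 10 units
  Q->Store1: 35 units
  R->Store1: 80 units
Total cost = 485.
(Supply check: P ships 40; Q ships 35; R ships 80.)

485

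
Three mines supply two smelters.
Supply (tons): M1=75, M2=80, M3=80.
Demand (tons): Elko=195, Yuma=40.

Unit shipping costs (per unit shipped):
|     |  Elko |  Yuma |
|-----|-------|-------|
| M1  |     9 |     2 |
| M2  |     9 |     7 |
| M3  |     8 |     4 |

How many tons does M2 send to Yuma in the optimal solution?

Optimal shipments:
  M1->Elko: 35 × 9 = 315
  M1->Yuma: 40 × 2 = 80
  M2->Elko: 80 × 9 = 720
  M3->Elko: 80 × 8 = 640
Total cost = 1755.
The route M2→Yuma is not used.

0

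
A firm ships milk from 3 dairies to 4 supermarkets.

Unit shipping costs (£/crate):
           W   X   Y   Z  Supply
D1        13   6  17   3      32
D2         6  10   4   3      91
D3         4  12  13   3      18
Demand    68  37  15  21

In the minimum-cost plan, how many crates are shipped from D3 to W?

18

Optimal shipments:
  D1→X: 32 × £6 = £192
  D2→W: 50 × £6 = £300
  D2→X: 5 × £10 = £50
  D2→Y: 15 × £4 = £60
  D2→Z: 21 × £3 = £63
  D3→W: 18 × £4 = £72
Total cost = £737.
So D3→W carries 18 crates.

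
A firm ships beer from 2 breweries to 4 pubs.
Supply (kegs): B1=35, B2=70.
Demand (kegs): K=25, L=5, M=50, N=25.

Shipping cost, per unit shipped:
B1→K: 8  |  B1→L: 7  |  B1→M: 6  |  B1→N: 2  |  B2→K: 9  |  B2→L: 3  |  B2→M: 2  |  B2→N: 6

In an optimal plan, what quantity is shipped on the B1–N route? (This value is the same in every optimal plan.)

25

The minimum-cost plan:
  B1 to K: 10 × 8 = 80
  B1 to N: 25 × 2 = 50
  B2 to K: 15 × 9 = 135
  B2 to L: 5 × 3 = 15
  B2 to M: 50 × 2 = 100
Total cost = 380.
So B1→N carries 25 kegs.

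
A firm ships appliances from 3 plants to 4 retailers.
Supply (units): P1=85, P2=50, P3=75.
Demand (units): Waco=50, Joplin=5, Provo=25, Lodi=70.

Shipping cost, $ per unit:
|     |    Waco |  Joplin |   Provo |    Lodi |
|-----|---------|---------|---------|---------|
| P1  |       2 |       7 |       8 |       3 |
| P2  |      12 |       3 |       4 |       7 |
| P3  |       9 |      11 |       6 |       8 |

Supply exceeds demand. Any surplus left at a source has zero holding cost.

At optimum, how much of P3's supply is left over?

60

An optimal plan:
  P1→Waco: 50 × $2 = $100
  P1→Lodi: 35 × $3 = $105
  P2→Joplin: 5 × $3 = $15
  P2→Provo: 25 × $4 = $100
  P2→Lodi: 20 × $7 = $140
  P3→Lodi: 15 × $8 = $120
Total cost = $580.
P3 ships 15 of its 75, leaving 60.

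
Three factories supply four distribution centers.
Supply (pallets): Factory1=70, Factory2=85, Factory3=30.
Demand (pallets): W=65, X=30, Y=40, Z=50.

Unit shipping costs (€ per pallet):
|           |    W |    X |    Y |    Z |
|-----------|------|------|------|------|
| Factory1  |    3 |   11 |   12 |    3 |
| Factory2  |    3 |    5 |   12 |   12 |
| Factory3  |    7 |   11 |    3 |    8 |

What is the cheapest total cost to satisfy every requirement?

One minimum-cost allocation:
  Factory1 to W: 20 × €3 = €60
  Factory1 to Z: 50 × €3 = €150
  Factory2 to W: 45 × €3 = €135
  Factory2 to X: 30 × €5 = €150
  Factory2 to Y: 10 × €12 = €120
  Factory3 to Y: 30 × €3 = €90
Total = 60 + 150 + 135 + 150 + 120 + 90 = €705.
(Supply check: Factory1 ships 70; Factory2 ships 85; Factory3 ships 30.)

705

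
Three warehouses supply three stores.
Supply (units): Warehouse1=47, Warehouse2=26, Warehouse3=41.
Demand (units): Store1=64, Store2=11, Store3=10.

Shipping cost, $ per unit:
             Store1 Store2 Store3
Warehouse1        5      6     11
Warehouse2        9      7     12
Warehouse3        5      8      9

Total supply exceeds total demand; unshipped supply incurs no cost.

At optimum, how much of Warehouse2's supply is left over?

Minimum-cost shipments:
  Warehouse1 to Store1: 33 × $5 = $165
  Warehouse1 to Store2: 11 × $6 = $66
  Warehouse3 to Store1: 31 × $5 = $155
  Warehouse3 to Store3: 10 × $9 = $90
Total cost = $476.
Warehouse2 ships 0 of its 26, leaving 26.

26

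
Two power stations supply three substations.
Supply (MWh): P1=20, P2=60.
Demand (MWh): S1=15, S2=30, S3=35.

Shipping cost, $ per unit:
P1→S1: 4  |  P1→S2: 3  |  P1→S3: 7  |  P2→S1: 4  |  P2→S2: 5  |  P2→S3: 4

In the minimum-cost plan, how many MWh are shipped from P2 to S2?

10

The minimum-cost plan:
  P1->S2: 20 × $3 = $60
  P2->S1: 15 × $4 = $60
  P2->S2: 10 × $5 = $50
  P2->S3: 35 × $4 = $140
Total cost = $310.
So P2→S2 carries 10 MWh.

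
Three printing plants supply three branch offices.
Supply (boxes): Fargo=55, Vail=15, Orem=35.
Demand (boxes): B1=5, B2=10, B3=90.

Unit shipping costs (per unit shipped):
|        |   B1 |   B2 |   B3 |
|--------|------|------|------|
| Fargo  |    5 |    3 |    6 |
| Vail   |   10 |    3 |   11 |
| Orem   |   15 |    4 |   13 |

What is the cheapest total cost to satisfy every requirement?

855

Optimal allocation:
  Fargo→B3: 55 boxes
  Vail→B1: 5 boxes
  Vail→B3: 10 boxes
  Orem→B2: 10 boxes
  Orem→B3: 25 boxes
Total cost = 855.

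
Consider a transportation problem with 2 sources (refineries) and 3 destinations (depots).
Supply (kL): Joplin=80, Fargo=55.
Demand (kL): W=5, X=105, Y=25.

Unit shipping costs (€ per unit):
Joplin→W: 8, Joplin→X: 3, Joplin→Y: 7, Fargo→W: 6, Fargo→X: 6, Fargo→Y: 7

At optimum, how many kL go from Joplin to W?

Optimal shipments:
  Joplin->X: 80 kL
  Fargo->W: 5 kL
  Fargo->X: 25 kL
  Fargo->Y: 25 kL
Total cost = €595.
The route Joplin→W is not used.

0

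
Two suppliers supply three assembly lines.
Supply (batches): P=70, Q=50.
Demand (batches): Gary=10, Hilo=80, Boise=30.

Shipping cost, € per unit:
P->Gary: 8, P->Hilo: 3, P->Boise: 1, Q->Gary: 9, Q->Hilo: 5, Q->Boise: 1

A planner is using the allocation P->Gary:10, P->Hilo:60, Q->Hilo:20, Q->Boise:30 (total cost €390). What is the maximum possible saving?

Current plan cost = 10·8 + 60·3 + 20·5 + 30·1 = €390.
Optimal plan:
  P->Hilo: 70 × €3 = €210
  Q->Gary: 10 × €9 = €90
  Q->Hilo: 10 × €5 = €50
  Q->Boise: 30 × €1 = €30
Optimal cost = €380.
Saving = 390 − 380 = €10.

10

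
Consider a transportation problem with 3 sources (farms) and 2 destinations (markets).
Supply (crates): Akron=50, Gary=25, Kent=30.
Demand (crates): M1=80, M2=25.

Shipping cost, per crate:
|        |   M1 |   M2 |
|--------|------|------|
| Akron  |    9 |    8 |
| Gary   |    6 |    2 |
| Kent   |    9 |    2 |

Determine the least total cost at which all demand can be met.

695

A cheapest plan:
  Akron to M1: 50 crates
  Gary to M1: 25 crates
  Kent to M1: 5 crates
  Kent to M2: 25 crates
Total cost = 695.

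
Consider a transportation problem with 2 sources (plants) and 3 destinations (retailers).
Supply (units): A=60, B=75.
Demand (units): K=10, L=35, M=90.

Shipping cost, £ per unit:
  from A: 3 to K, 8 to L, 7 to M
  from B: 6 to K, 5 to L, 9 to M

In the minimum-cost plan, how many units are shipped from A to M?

50

Optimal shipments:
  A to K: 10 units
  A to M: 50 units
  B to L: 35 units
  B to M: 40 units
Total cost = £915.
So A→M carries 50 units.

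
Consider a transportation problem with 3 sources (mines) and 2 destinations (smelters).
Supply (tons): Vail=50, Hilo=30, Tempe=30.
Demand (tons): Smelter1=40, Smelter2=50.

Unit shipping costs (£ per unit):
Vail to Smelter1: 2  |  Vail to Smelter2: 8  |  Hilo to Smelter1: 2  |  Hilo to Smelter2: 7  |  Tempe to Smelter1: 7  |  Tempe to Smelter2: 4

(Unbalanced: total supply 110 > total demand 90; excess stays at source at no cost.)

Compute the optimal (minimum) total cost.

340

One minimum-cost allocation:
  Vail→Smelter1: 30 × £2 = £60
  Hilo→Smelter1: 10 × £2 = £20
  Hilo→Smelter2: 20 × £7 = £140
  Tempe→Smelter2: 30 × £4 = £120
Total = 60 + 20 + 140 + 120 = £340.
(Supply check: Vail ships 30; Hilo ships 30; Tempe ships 30.)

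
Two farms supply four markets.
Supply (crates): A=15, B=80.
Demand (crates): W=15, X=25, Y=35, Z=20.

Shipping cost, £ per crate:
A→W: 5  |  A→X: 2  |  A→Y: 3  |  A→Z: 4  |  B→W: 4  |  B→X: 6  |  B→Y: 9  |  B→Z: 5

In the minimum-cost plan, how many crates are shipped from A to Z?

The minimum-cost plan:
  A->Y: 15 × £3 = £45
  B->W: 15 × £4 = £60
  B->X: 25 × £6 = £150
  B->Y: 20 × £9 = £180
  B->Z: 20 × £5 = £100
Total cost = £535.
The route A→Z is not used.

0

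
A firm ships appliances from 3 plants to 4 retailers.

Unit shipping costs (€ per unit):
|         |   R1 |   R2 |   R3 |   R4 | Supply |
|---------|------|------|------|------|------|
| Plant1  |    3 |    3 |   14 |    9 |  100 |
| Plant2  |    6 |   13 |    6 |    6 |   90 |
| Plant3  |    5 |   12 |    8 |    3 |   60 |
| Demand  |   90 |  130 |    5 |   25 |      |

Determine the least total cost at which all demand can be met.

One minimum-cost allocation:
  Plant1 to R2: 100 units
  Plant2 to R1: 55 units
  Plant2 to R2: 30 units
  Plant2 to R3: 5 units
  Plant3 to R1: 35 units
  Plant3 to R4: 25 units
Total cost = €1300.
(Supply check: Plant1 ships 100; Plant2 ships 90; Plant3 ships 60.)

1300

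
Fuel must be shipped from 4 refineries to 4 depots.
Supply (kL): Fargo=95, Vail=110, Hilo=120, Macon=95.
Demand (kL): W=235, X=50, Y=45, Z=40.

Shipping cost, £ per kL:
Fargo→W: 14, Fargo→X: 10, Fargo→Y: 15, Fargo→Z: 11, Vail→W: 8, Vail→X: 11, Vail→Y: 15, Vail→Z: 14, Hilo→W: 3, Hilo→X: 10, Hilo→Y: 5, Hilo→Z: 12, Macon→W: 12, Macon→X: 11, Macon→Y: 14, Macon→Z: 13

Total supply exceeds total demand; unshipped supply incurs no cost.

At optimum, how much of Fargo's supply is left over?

5

Minimum-cost shipments:
  Fargo–X: 50 × £10 = £500
  Fargo–Z: 40 × £11 = £440
  Vail–W: 110 × £8 = £880
  Hilo–W: 75 × £3 = £225
  Hilo–Y: 45 × £5 = £225
  Macon–W: 50 × £12 = £600
Total cost = £2870.
Fargo ships 90 of its 95, leaving 5.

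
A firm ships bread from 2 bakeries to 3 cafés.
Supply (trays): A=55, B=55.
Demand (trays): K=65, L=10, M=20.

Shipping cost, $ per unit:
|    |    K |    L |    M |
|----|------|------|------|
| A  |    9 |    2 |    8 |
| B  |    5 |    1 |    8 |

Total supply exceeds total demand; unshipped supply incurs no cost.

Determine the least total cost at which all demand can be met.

545

A cheapest plan:
  A to K: 10 × $9 = $90
  A to L: 10 × $2 = $20
  A to M: 20 × $8 = $160
  B to K: 55 × $5 = $275
Total = 90 + 20 + 160 + 275 = $545.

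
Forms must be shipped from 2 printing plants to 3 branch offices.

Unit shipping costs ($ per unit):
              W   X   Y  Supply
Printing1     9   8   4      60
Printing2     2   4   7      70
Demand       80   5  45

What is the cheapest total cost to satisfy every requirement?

450

Optimal allocation:
  Printing1→W: 10 × $9 = $90
  Printing1→X: 5 × $8 = $40
  Printing1→Y: 45 × $4 = $180
  Printing2→W: 70 × $2 = $140
Total = 90 + 40 + 180 + 140 = $450.
(Supply check: Printing1 ships 60; Printing2 ships 70.)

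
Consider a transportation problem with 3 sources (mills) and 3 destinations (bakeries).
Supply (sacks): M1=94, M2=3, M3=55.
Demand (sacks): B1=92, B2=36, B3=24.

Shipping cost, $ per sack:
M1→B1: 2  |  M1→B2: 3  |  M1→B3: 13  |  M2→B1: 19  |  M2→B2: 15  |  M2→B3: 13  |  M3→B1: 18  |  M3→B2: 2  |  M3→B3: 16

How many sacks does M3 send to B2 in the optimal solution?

36

Optimal shipments:
  M1→B1: 92 × $2 = $184
  M1→B3: 2 × $13 = $26
  M2→B3: 3 × $13 = $39
  M3→B2: 36 × $2 = $72
  M3→B3: 19 × $16 = $304
Total cost = $625.
So M3→B2 carries 36 sacks.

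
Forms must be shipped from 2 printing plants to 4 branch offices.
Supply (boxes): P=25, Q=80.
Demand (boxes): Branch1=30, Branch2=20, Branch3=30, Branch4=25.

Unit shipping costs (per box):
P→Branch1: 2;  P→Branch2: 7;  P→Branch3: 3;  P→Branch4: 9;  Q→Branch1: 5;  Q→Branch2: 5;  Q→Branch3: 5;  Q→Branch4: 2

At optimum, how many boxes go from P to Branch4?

0

The minimum-cost plan:
  P->Branch1: 25 × 2 = 50
  Q->Branch1: 5 × 5 = 25
  Q->Branch2: 20 × 5 = 100
  Q->Branch3: 30 × 5 = 150
  Q->Branch4: 25 × 2 = 50
Total cost = 375.
The route P→Branch4 is not used.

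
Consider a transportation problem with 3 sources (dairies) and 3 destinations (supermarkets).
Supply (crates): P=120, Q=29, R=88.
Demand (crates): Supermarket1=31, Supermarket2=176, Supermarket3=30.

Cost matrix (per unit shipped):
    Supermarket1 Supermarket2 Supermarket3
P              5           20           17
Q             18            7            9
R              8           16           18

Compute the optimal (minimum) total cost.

A cheapest plan:
  P→Supermarket1: 31 crates
  P→Supermarket2: 59 crates
  P→Supermarket3: 30 crates
  Q→Supermarket2: 29 crates
  R→Supermarket2: 88 crates
Total cost = 3456.

3456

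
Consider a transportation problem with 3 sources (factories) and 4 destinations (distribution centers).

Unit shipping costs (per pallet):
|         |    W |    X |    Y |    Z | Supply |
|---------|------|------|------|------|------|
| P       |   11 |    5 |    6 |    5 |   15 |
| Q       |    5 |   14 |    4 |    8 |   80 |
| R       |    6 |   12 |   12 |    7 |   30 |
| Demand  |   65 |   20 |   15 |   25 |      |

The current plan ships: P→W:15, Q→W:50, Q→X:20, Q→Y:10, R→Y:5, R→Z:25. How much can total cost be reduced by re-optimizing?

275

Current plan cost = 15·11 + 50·5 + 20·14 + 10·4 + 5·12 + 25·7 = 970.
Optimal plan:
  P to X: 15 × 5 = 75
  Q to W: 65 × 5 = 325
  Q to Y: 15 × 4 = 60
  R to X: 5 × 12 = 60
  R to Z: 25 × 7 = 175
Optimal cost = 695.
Saving = 970 − 695 = 275.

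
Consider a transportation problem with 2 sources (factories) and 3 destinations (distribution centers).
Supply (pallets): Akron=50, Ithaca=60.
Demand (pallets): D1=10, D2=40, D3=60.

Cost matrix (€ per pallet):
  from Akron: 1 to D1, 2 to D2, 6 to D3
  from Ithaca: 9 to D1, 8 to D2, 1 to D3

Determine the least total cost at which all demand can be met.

150

One minimum-cost allocation:
  Akron to D1: 10 × €1 = €10
  Akron to D2: 40 × €2 = €80
  Ithaca to D3: 60 × €1 = €60
Total = 10 + 80 + 60 = €150.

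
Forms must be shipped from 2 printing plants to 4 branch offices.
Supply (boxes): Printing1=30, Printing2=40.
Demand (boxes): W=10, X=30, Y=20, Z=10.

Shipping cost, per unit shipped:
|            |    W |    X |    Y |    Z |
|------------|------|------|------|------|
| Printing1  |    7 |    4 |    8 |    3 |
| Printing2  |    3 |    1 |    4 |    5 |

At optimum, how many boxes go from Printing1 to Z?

Optimal shipments:
  Printing1→X: 20 × 4 = 80
  Printing1→Z: 10 × 3 = 30
  Printing2→W: 10 × 3 = 30
  Printing2→X: 10 × 1 = 10
  Printing2→Y: 20 × 4 = 80
Total cost = 230.
So Printing1→Z carries 10 boxes.

10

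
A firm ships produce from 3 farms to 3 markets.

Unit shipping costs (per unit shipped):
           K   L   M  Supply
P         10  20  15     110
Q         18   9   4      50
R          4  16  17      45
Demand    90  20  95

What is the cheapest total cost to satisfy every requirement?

An optimal shipping plan:
  P–K: 45 × 10 = 450
  P–L: 20 × 20 = 400
  P–M: 45 × 15 = 675
  Q–M: 50 × 4 = 200
  R–K: 45 × 4 = 180
Total = 450 + 400 + 675 + 200 + 180 = 1905.

1905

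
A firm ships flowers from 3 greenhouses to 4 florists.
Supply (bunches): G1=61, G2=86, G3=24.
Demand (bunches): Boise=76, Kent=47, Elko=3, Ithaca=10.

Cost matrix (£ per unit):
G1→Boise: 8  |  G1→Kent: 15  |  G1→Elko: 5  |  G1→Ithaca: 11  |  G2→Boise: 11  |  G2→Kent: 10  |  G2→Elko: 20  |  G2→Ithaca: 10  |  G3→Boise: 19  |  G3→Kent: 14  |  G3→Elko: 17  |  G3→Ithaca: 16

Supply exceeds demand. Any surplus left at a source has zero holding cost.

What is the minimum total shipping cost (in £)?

Optimal allocation:
  G1→Boise: 58 bunches
  G1→Elko: 3 bunches
  G2→Boise: 18 bunches
  G2→Kent: 47 bunches
  G2→Ithaca: 10 bunches
Total cost = £1247.

1247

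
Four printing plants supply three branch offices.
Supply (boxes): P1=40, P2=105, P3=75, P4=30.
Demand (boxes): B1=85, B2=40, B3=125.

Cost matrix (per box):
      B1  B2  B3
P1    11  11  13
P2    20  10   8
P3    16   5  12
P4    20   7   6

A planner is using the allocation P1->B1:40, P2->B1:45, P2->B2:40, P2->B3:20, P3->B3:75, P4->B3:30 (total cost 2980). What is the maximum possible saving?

Current plan cost = 40·11 + 45·20 + 40·10 + 20·8 + 75·12 + 30·6 = 2980.
Optimal plan:
  P1–B1: 40 × 11 = 440
  P2–B3: 105 × 8 = 840
  P3–B1: 45 × 16 = 720
  P3–B2: 30 × 5 = 150
  P4–B2: 10 × 7 = 70
  P4–B3: 20 × 6 = 120
Optimal cost = 2340.
Saving = 2980 − 2340 = 640.

640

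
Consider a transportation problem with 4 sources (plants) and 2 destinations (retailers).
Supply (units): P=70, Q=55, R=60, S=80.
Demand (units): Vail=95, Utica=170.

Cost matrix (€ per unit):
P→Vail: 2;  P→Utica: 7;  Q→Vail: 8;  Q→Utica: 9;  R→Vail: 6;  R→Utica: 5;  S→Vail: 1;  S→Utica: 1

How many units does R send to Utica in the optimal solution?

The minimum-cost plan:
  P->Vail: 70 × €2 = €140
  Q->Vail: 25 × €8 = €200
  Q->Utica: 30 × €9 = €270
  R->Utica: 60 × €5 = €300
  S->Utica: 80 × €1 = €80
Total cost = €990.
So R→Utica carries 60 units.

60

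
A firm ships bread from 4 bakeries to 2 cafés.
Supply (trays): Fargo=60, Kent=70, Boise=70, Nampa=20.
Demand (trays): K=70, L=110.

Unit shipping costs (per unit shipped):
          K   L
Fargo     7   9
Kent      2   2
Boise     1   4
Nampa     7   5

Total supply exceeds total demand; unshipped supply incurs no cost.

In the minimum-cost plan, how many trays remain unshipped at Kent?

Minimum-cost shipments:
  Fargo to L: 20 × 9 = 180
  Kent to L: 70 × 2 = 140
  Boise to K: 70 × 1 = 70
  Nampa to L: 20 × 5 = 100
Total cost = 490.
Kent ships 70 of its 70, leaving 0.

0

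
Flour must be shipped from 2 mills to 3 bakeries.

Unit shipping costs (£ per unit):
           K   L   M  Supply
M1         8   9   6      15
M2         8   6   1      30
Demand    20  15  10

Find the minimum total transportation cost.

260

An optimal shipping plan:
  M1–K: 15 sacks
  M2–K: 5 sacks
  M2–L: 15 sacks
  M2–M: 10 sacks
Total cost = £260.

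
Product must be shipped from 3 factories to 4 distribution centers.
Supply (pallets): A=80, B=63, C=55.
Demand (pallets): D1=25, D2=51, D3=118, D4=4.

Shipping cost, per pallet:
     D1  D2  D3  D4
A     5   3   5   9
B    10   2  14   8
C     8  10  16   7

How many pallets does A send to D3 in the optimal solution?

The minimum-cost plan:
  A->D3: 80 × 5 = 400
  B->D2: 51 × 2 = 102
  B->D3: 12 × 14 = 168
  C->D1: 25 × 8 = 200
  C->D3: 26 × 16 = 416
  C->D4: 4 × 7 = 28
Total cost = 1314.
So A→D3 carries 80 pallets.

80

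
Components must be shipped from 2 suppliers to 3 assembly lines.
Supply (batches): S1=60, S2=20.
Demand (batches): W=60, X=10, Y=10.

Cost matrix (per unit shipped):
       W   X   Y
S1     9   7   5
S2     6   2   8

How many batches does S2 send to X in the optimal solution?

10

Solving gives:
  S1 to W: 50 × 9 = 450
  S1 to Y: 10 × 5 = 50
  S2 to W: 10 × 6 = 60
  S2 to X: 10 × 2 = 20
Total cost = 580.
So S2→X carries 10 batches.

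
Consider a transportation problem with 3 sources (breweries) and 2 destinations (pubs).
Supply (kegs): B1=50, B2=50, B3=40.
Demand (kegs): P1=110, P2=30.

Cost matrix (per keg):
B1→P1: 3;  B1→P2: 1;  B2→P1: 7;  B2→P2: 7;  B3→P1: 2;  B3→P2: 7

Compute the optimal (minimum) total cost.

Optimal allocation:
  B1->P1: 20 × 3 = 60
  B1->P2: 30 × 1 = 30
  B2->P1: 50 × 7 = 350
  B3->P1: 40 × 2 = 80
Total = 60 + 30 + 350 + 80 = 520.

520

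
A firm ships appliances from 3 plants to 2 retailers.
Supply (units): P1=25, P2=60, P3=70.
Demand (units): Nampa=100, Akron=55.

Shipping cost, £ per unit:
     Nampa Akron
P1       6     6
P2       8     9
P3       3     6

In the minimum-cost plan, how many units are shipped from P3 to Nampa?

Solving gives:
  P1->Akron: 25 × £6 = £150
  P2->Nampa: 30 × £8 = £240
  P2->Akron: 30 × £9 = £270
  P3->Nampa: 70 × £3 = £210
Total cost = £870.
So P3→Nampa carries 70 units.

70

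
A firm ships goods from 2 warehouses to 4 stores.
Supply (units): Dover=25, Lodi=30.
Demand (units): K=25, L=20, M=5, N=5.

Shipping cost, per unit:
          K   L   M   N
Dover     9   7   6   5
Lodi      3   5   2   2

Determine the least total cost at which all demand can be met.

250

One minimum-cost allocation:
  Dover->L: 20 × 7 = 140
  Dover->N: 5 × 5 = 25
  Lodi->K: 25 × 3 = 75
  Lodi->M: 5 × 2 = 10
Total = 140 + 25 + 75 + 10 = 250.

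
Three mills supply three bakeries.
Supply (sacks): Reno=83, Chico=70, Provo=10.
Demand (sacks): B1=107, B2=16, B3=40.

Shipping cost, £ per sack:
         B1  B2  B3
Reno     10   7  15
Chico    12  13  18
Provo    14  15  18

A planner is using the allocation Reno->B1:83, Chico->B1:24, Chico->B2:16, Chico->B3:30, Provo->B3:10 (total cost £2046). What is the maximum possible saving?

94

Current plan cost = 83·10 + 24·12 + 16·13 + 30·18 + 10·18 = £2046.
Optimal plan:
  Reno–B1: 37 × £10 = £370
  Reno–B2: 16 × £7 = £112
  Reno–B3: 30 × £15 = £450
  Chico–B1: 70 × £12 = £840
  Provo–B3: 10 × £18 = £180
Optimal cost = £1952.
Saving = 2046 − 1952 = £94.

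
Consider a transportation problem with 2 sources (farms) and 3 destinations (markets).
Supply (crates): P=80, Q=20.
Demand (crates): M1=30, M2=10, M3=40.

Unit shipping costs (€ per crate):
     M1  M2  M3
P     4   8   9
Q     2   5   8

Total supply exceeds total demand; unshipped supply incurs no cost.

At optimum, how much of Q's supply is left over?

An optimal plan:
  P to M1: 20 crates
  P to M3: 40 crates
  Q to M1: 10 crates
  Q to M2: 10 crates
Total cost = €510.
Q ships 20 of its 20, leaving 0.

0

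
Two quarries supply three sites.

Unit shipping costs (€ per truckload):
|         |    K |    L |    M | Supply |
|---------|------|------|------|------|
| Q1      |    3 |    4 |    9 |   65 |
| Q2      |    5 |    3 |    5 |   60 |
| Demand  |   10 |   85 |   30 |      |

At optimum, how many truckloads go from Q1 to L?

55

The minimum-cost plan:
  Q1->K: 10 × €3 = €30
  Q1->L: 55 × €4 = €220
  Q2->L: 30 × €3 = €90
  Q2->M: 30 × €5 = €150
Total cost = €490.
So Q1→L carries 55 truckloads.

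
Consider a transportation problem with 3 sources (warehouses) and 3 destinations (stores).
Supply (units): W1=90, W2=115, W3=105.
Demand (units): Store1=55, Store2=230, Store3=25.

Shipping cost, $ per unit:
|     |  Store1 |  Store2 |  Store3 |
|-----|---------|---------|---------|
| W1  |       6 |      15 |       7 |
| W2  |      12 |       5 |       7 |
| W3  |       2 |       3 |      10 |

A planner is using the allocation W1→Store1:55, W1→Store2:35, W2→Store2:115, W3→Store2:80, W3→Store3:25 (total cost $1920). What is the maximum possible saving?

375

Current plan cost = 55·6 + 35·15 + 115·5 + 80·3 + 25·10 = $1920.
Optimal plan:
  W1–Store1: 55 × $6 = $330
  W1–Store2: 10 × $15 = $150
  W1–Store3: 25 × $7 = $175
  W2–Store2: 115 × $5 = $575
  W3–Store2: 105 × $3 = $315
Optimal cost = $1545.
Saving = 1920 − 1545 = $375.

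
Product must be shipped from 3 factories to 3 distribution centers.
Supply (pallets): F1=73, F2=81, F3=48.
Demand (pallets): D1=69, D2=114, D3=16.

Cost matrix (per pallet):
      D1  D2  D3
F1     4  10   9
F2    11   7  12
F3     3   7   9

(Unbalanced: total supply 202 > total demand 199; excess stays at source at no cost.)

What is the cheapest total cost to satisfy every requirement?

One minimum-cost allocation:
  F1 to D1: 54 × 4 = 216
  F1 to D3: 16 × 9 = 144
  F2 to D2: 81 × 7 = 567
  F3 to D1: 15 × 3 = 45
  F3 to D2: 33 × 7 = 231
Total = 216 + 144 + 567 + 45 + 231 = 1203.
(Supply check: F1 ships 70; F2 ships 81; F3 ships 48.)

1203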